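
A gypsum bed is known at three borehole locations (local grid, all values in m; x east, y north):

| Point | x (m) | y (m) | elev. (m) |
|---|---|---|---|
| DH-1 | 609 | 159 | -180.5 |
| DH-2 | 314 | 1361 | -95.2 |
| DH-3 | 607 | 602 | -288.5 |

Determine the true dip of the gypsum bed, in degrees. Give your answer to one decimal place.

53.1°

Two edge vectors: DH-1→DH-2 = (-295, 1202, 85.3), DH-1→DH-3 = (-2, 443, -108).
Normal n = (DH-1→DH-2) × (DH-1→DH-3) = (-167603.9, -32030.6, -128281).
So ∂z/∂x = −n_x/n_z = −1.30654 and ∂z/∂y = −n_y/n_z = −0.24969.
Gradient magnitude |∇z| = √(a² + b²) = √(1.70704 + 0.06235) = 1.33018.
True dip = arctan(1.33018) = 53.1°, dipping toward E (azimuth ≈ 079°).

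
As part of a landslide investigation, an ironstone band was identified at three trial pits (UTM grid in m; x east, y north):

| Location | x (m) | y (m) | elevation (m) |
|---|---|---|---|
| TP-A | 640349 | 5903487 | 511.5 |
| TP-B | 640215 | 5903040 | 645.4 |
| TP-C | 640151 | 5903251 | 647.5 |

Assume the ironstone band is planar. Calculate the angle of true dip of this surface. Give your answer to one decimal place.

28.1°

Let the plane be z = a·x + b·y + c.
TP-B−TP-A: −134a − 447b = 133.9;  TP-C−TP-A: −198a − 236b = 136.
Solving gives a = −0.51320, b = −0.14571.
Gradient magnitude |∇z| = √(a² + b²) = √(0.26337 + 0.02123) = 0.53348.
True dip = arctan(0.53348) = 28.1°, dipping toward ENE (azimuth ≈ 074°).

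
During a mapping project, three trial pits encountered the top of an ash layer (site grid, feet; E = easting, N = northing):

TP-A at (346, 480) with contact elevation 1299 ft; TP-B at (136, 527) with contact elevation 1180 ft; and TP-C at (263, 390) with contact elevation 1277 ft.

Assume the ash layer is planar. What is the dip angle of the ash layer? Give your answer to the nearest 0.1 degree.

29.4°

Let the plane be z = a·E + b·N + c.
TP-B−TP-A: −210a + 47b = −119;  TP-C−TP-A: −83a − 90b = −22.
Solving gives a = 0.51507, b = −0.23056.
Gradient magnitude |∇z| = √(a² + b²) = √(0.26529 + 0.05316) = 0.56431.
True dip = arctan(0.56431) = 29.4°, dipping toward WNW (azimuth ≈ 294°).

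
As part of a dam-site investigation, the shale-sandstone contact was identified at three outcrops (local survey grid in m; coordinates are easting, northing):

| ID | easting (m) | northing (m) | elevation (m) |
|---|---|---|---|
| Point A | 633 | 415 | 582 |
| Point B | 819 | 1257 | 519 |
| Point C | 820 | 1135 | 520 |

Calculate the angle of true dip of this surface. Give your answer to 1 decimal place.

Two edge vectors: Point A→Point B = (186, 842, -63), Point A→Point C = (187, 720, -62).
Normal n = (Point A→Point B) × (Point A→Point C) = (-6844, -249, -23534).
So ∂z/∂easting = −n_x/n_z = −0.29081 and ∂z/∂northing = −n_y/n_z = −0.01058.
Gradient magnitude |∇z| = √(a² + b²) = √(0.08457 + 0.00011) = 0.29101.
True dip = arctan(0.29101) = 16.2°, dipping toward E (azimuth ≈ 088°).

16.2°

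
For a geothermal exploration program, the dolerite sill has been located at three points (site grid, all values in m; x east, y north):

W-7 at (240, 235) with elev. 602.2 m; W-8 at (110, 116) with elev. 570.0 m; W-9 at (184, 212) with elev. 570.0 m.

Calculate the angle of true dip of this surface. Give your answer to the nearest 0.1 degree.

Let the plane be z = a·x + b·y + c.
W-8−W-7: −130a − 119b = −32.2;  W-9−W-7: −56a − 23b = −32.2.
Solving gives a = 0.84137, b = −0.64856.
Gradient magnitude |∇z| = √(a² + b²) = √(0.70791 + 0.42063) = 1.06232.
True dip = arctan(1.06232) = 46.7°, dipping toward NW (azimuth ≈ 308°).

46.7°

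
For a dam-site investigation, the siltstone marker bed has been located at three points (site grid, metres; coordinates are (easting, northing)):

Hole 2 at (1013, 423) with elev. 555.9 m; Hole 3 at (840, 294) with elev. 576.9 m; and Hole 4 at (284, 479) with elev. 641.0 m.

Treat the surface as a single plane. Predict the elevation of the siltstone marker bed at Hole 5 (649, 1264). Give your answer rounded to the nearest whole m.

Let the plane be z = a·E + b·N + c.
Hole 3−Hole 2: −173a − 129b = 21;  Hole 4−Hole 2: −729a + 56b = 85.1.
Solving gives a = −0.11717, b = −0.00566.
Then c = 555.9 − a·1013 − b·423 = 676.99.
At (649, 1264): z = −76.0 − 7.1 + 676.99 = 593.8 m.

594 m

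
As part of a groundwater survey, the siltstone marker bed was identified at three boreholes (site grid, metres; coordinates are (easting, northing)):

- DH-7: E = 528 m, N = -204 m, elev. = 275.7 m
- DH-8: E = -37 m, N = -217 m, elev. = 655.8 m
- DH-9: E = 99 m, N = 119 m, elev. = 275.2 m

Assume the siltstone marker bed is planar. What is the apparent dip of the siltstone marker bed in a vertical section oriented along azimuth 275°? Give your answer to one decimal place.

Let the plane be z = a·E + b·N + c.
DH-8−DH-7: −565a − 13b = 380.1;  DH-9−DH-7: −429a + 323b = −0.5.
Solving gives a = −0.65276, b = −0.86853.
Unit vector along 275° is (sin 275°, cos 275°) = (-0.9962, 0.0872).
Slope in that direction = a·(-0.9962) + b·(0.0872) = 0.57458.
Apparent dip = arctan|0.57458| = 29.9° (true dip is 47.4°, so apparent ≤ true as expected).

29.9°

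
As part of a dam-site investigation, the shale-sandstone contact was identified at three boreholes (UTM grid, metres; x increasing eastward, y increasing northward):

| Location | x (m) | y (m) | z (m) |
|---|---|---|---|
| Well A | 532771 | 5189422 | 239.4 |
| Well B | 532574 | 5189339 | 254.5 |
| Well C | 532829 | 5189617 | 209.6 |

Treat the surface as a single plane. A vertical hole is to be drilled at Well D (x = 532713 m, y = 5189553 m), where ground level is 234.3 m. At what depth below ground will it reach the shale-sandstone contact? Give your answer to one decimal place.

Two edge vectors: Well A→Well B = (-197, -83, 15.1), Well A→Well C = (58, 195, -29.8).
Normal n = (Well A→Well B) × (Well A→Well C) = (-471.1, -4994.8, -33601).
So ∂z/∂x = −n_x/n_z = −0.014020416 and ∂z/∂y = −n_y/n_z = −0.148650338.
Intercept c from Well A: 239.4 + 7469.67 + 771409.33 = 779118.40.
At (532713, 5189553): z_contact = −7468.86 − 771428.81 + 779118.40 = 220.74 m.
Depth below ground = 234.3 − 220.74 = 13.6 m.

13.6 m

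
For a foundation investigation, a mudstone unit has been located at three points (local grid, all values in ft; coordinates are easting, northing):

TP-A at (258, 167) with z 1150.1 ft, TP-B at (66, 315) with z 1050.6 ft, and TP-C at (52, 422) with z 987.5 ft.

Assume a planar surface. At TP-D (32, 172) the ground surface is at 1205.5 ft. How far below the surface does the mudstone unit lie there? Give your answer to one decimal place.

Two edge vectors: TP-A→TP-B = (-192, 148, -99.5), TP-A→TP-C = (-206, 255, -162.6).
Normal n = (TP-A→TP-B) × (TP-A→TP-C) = (1307.7, -10722.2, -18472).
So ∂z/∂easting = −n_x/n_z = 0.07079 and ∂z/∂northing = −n_y/n_z = −0.58046.
Intercept c from TP-A: 1150.1 − 18.26 + 96.94 = 1228.77.
At (32, 172): z_contact = 2.27 − 99.84 + 1228.77 = 1131.20 ft.
Depth below ground = 1205.5 − 1131.20 = 74.3 ft.

74.3 ft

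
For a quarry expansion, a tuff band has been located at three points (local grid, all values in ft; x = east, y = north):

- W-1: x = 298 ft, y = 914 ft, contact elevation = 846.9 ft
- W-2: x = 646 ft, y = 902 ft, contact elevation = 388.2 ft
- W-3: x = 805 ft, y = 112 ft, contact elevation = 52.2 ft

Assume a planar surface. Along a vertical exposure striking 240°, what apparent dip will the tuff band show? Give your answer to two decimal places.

Let the plane be z = a·x + b·y + c.
W-2−W-1: 348a − 12b = −458.7;  W-3−W-1: 507a − 802b = −794.7.
Solving gives a = −1.31255, b = 0.16115.
Unit vector along 240° is (sin 240°, cos 240°) = (-0.8660, -0.5000).
Slope in that direction = a·(-0.8660) + b·(-0.5000) = 1.05613.
Apparent dip = arctan|1.05613| = 46.56° (true dip is 52.9°, so apparent ≤ true as expected).

46.56°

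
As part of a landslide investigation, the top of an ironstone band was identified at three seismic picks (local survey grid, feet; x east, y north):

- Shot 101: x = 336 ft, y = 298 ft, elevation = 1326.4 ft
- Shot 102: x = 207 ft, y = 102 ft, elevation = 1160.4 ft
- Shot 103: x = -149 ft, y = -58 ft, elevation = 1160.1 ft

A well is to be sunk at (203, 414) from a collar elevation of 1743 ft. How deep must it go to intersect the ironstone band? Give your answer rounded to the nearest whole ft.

Two edge vectors: Shot 101→Shot 102 = (-129, -196, -166), Shot 101→Shot 103 = (-485, -356, -166.3).
Normal n = (Shot 101→Shot 102) × (Shot 101→Shot 103) = (-26501.2, 59057.3, -49136).
So ∂z/∂x = −n_x/n_z = −0.53934 and ∂z/∂y = −n_y/n_z = 1.20192.
Intercept c from Shot 101: 1326.4 + 181.22 − 358.17 = 1149.45.
At (203, 414): z_contact = −109.5 + 497.6 + 1149.45 = 1537.6 ft.
Depth below ground = 1743 − 1537.6 = 205 ft.

205 ft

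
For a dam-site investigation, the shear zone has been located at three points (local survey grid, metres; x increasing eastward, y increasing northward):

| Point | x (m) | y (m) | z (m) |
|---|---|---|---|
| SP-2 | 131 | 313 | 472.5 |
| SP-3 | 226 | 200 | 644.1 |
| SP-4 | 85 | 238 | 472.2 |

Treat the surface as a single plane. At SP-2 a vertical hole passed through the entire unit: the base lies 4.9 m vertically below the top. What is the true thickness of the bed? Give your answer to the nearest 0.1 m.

Let the plane be z = a·x + b·y + c.
SP-3−SP-2: 95a − 113b = 171.6;  SP-4−SP-2: −46a − 75b = −0.3.
Solving gives a = 1.04714, b = −0.63825.
|∇z| = √(a²+b²) = 1.22632, so dip δ = arctan(1.22632) = 50.80°.
True thickness = vertical thickness × cos δ = 4.9 × cos 50.80° = 3.1 m.

3.1 m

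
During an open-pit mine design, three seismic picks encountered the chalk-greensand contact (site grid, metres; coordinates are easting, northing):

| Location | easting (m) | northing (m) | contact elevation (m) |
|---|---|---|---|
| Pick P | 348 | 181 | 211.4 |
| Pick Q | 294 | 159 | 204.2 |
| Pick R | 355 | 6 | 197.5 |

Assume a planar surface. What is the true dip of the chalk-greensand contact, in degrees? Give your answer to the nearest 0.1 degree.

7.4°

Two edge vectors: Pick P→Pick Q = (-54, -22, -7.2), Pick P→Pick R = (7, -175, -13.9).
Normal n = (Pick P→Pick Q) × (Pick P→Pick R) = (-954.2, -801, 9604).
So ∂z/∂easting = −n_x/n_z = 0.09935 and ∂z/∂northing = −n_y/n_z = 0.08340.
Gradient magnitude |∇z| = √(a² + b²) = √(0.00987 + 0.00696) = 0.12972.
True dip = arctan(0.12972) = 7.4°, dipping toward SW (azimuth ≈ 230°).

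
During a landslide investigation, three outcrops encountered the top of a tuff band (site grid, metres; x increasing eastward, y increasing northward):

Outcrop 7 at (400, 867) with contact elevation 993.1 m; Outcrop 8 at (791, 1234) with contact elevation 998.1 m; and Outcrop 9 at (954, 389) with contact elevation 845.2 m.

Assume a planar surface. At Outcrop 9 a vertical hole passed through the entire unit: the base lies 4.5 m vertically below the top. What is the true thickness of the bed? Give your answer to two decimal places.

Let the plane be z = a·x + b·y + c.
Outcrop 8−Outcrop 7: 391a + 367b = 5;  Outcrop 9−Outcrop 7: 554a − 478b = −147.9.
Solving gives a = −0.13298, b = 0.15530.
|∇z| = √(a²+b²) = 0.20445, so dip δ = arctan(0.20445) = 11.55°.
True thickness = vertical thickness × cos δ = 4.5 × cos 11.55° = 4.41 m.

4.41 m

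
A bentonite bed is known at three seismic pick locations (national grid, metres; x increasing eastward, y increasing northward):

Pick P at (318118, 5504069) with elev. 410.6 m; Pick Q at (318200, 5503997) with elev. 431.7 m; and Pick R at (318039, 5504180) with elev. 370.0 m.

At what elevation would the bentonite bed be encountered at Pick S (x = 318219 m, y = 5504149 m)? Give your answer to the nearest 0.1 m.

Let the plane be z = a·x + b·y + c.
Pick Q−Pick P: 82a − 72b = 21.1;  Pick R−Pick P: −79a + 111b = −40.6.
Solving gives a = −0.170210896, b = −0.486906854.
Then c = 410.6 − a·318118 − b·5504069 = 2734526.67.
At (318219, 5504149): z = −54164.3 − 2680007.9 + 2734526.67 = 354.5 m.

354.5 m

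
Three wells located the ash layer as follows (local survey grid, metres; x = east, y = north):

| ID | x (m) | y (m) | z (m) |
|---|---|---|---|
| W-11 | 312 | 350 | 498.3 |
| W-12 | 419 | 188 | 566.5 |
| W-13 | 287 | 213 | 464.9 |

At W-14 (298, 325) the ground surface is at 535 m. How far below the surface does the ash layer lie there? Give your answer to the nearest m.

50 m

Two edge vectors: W-11→W-12 = (107, -162, 68.2), W-11→W-13 = (-25, -137, -33.4).
Normal n = (W-11→W-12) × (W-11→W-13) = (14754.2, 1868.8, -18709).
So ∂z/∂x = −n_x/n_z = 0.78862 and ∂z/∂y = −n_y/n_z = 0.09989.
Intercept c from W-11: 498.3 − 246.05 − 34.96 = 217.29.
At (298, 325): z_contact = 235.0 + 32.5 + 217.29 = 484.8 m.
Depth below ground = 535 − 484.8 = 50 m.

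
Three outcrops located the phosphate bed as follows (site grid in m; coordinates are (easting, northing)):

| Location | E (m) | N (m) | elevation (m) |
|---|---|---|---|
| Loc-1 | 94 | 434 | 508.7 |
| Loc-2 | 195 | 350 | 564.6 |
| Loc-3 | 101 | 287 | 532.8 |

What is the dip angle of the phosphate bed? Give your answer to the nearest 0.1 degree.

Two edge vectors: Loc-1→Loc-2 = (101, -84, 55.9), Loc-1→Loc-3 = (7, -147, 24.1).
Normal n = (Loc-1→Loc-2) × (Loc-1→Loc-3) = (6192.9, -2042.8, -14259).
So ∂z/∂E = −n_x/n_z = 0.43432 and ∂z/∂N = −n_y/n_z = −0.14326.
Gradient magnitude |∇z| = √(a² + b²) = √(0.18863 + 0.02052) = 0.45733.
True dip = arctan(0.45733) = 24.6°, dipping toward WNW (azimuth ≈ 288°).

24.6°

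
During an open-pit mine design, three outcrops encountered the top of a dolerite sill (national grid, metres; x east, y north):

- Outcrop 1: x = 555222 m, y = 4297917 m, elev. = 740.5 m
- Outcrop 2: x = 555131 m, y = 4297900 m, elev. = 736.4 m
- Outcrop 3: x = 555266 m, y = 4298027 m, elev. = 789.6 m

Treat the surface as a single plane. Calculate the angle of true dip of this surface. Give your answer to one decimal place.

24.9°

Two edge vectors: Outcrop 1→Outcrop 2 = (-91, -17, -4.1), Outcrop 1→Outcrop 3 = (44, 110, 49.1).
Normal n = (Outcrop 1→Outcrop 2) × (Outcrop 1→Outcrop 3) = (-383.7, 4287.7, -9262).
So ∂z/∂x = −n_x/n_z = −0.04143 and ∂z/∂y = −n_y/n_z = 0.46293.
Gradient magnitude |∇z| = √(a² + b²) = √(0.00172 + 0.21431) = 0.46478.
True dip = arctan(0.46478) = 24.9°, dipping toward S (azimuth ≈ 175°).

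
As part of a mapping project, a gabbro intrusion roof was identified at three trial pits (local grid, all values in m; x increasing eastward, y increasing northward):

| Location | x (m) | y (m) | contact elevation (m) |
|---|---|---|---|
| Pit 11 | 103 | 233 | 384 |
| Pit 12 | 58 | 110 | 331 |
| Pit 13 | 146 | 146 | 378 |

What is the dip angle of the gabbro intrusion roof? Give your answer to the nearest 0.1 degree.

Two edge vectors: Pit 11→Pit 12 = (-45, -123, -53), Pit 11→Pit 13 = (43, -87, -6).
Normal n = (Pit 11→Pit 12) × (Pit 11→Pit 13) = (-3873, -2549, 9204).
So ∂z/∂x = −n_x/n_z = 0.42080 and ∂z/∂y = −n_y/n_z = 0.27694.
Gradient magnitude |∇z| = √(a² + b²) = √(0.17707 + 0.07670) = 0.50375.
True dip = arctan(0.50375) = 26.7°, dipping toward WSW (azimuth ≈ 237°).

26.7°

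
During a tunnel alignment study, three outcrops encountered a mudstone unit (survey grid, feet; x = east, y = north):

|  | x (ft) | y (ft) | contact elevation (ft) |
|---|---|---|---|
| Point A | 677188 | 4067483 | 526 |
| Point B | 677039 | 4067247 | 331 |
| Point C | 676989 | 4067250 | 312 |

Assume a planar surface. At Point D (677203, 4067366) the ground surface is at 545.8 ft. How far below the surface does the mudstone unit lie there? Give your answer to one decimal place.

79.7 ft

Two edge vectors: Point A→Point B = (-149, -236, -195), Point A→Point C = (-199, -233, -214).
Normal n = (Point A→Point B) × (Point A→Point C) = (5069, 6919, -12247).
So ∂z/∂x = −n_x/n_z = 0.413897281 and ∂z/∂y = −n_y/n_z = 0.564954683.
Intercept c from Point A: 526 − 280286.27 − 2297943.57 = −2577703.84.
At (677203, 4067366): z_contact = 280292.48 + 2297877.47 − 2577703.84 = 466.11 ft.
Depth below ground = 545.8 − 466.11 = 79.7 ft.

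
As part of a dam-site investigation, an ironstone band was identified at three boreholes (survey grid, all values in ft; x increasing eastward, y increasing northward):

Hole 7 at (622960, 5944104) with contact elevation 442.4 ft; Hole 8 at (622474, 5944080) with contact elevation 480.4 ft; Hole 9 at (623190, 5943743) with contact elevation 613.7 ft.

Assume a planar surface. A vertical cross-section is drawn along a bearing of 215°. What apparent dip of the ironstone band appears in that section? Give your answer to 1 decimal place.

Two edge vectors: Hole 7→Hole 8 = (-486, -24, 38), Hole 7→Hole 9 = (230, -361, 171.3).
Normal n = (Hole 7→Hole 8) × (Hole 7→Hole 9) = (9606.8, 91991.8, 180966).
So ∂z/∂x = −n_x/n_z = −0.05309 and ∂z/∂y = −n_y/n_z = −0.50834.
Unit vector along 215° is (sin 215°, cos 215°) = (-0.5736, -0.8192).
Slope in that direction = a·(-0.5736) + b·(-0.8192) = 0.44685.
Apparent dip = arctan|0.44685| = 24.1° (true dip is 27.1°, so apparent ≤ true as expected).

24.1°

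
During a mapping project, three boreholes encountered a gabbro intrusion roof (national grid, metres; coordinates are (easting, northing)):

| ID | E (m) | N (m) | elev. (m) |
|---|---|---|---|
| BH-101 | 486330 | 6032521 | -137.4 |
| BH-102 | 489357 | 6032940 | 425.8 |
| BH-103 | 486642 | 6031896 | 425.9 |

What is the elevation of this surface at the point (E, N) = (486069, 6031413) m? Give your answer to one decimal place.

624.5 m

Let the plane be z = a·E + b·N + c.
BH-102−BH-101: 3027a + 419b = 563.2;  BH-103−BH-101: 312a − 625b = 563.3.
Solving gives a = 0.290725713, b = −0.756149724.
Then c = -137.4 − a·486330 − b·6032521 = 4419963.05.
At (486069, 6031413): z = 141312.8 − 4560651.3 + 4419963.05 = 624.5 m.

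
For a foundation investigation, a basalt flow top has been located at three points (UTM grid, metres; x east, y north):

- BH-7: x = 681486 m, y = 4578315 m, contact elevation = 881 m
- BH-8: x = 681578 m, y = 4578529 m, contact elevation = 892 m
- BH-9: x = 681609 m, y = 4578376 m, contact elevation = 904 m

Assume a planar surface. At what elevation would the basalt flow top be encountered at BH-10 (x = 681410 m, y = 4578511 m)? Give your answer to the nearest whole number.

Two edge vectors: BH-7→BH-8 = (92, 214, 11), BH-7→BH-9 = (123, 61, 23).
Normal n = (BH-7→BH-8) × (BH-7→BH-9) = (4251, -763, -20710).
So ∂z/∂x = −n_x/n_z = 0.20526316 and ∂z/∂y = −n_y/n_z = −0.03684211.
Intercept c from BH-7: 881 − 139883.97 + 168674.76 = 29671.79.
At (681410, 4578511): z = 139868.4 − 168682.0 + 29671.79 = 858.2 m.

858 m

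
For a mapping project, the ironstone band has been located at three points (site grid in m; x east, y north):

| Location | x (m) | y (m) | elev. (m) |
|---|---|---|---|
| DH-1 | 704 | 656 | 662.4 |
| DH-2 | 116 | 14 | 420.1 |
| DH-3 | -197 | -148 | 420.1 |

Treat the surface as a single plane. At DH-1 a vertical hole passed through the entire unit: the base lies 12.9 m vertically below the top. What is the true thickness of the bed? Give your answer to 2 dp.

Two edge vectors: DH-1→DH-2 = (-588, -642, -242.3), DH-1→DH-3 = (-901, -804, -242.3).
Normal n = (DH-1→DH-2) × (DH-1→DH-3) = (-39252.6, 75839.9, -105690).
So ∂z/∂x = −n_x/n_z = −0.37139 and ∂z/∂y = −n_y/n_z = 0.71757.
|∇z| = √(a²+b²) = 0.80798, so dip δ = arctan(0.80798) = 38.94°.
True thickness = vertical thickness × cos δ = 12.9 × cos 38.94° = 10.03 m.

10.03 m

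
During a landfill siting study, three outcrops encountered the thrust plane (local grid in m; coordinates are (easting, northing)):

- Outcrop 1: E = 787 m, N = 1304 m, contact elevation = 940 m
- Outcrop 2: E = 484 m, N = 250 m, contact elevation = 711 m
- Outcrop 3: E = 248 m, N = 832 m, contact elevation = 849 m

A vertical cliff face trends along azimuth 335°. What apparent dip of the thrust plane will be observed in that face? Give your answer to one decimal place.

12.2°

Two edge vectors: Outcrop 1→Outcrop 2 = (-303, -1054, -229), Outcrop 1→Outcrop 3 = (-539, -472, -91).
Normal n = (Outcrop 1→Outcrop 2) × (Outcrop 1→Outcrop 3) = (-12174, 95858, -425090).
So ∂z/∂E = −n_x/n_z = −0.02864 and ∂z/∂N = −n_y/n_z = 0.22550.
Unit vector along 335° is (sin 335°, cos 335°) = (-0.4226, 0.9063).
Slope in that direction = a·(-0.4226) + b·(0.9063) = 0.21648.
Apparent dip = arctan|0.21648| = 12.2° (true dip is 12.8°, so apparent ≤ true as expected).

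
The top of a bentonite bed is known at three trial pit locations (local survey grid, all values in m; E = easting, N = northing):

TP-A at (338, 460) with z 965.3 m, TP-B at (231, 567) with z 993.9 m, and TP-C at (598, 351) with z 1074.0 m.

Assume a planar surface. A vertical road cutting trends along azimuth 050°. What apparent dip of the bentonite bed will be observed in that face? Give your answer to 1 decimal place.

Let the plane be z = a·E + b·N + c.
TP-B−TP-A: −107a + 107b = 28.6;  TP-C−TP-A: 260a − 109b = 108.7.
Solving gives a = 0.91281, b = 1.18010.
Unit vector along 050° is (sin 50°, cos 50°) = (0.7660, 0.6428).
Slope in that direction = a·(0.7660) + b·(0.6428) = 1.45781.
Apparent dip = arctan|1.45781| = 55.6° (true dip is 56.2°, so apparent ≤ true as expected).

55.6°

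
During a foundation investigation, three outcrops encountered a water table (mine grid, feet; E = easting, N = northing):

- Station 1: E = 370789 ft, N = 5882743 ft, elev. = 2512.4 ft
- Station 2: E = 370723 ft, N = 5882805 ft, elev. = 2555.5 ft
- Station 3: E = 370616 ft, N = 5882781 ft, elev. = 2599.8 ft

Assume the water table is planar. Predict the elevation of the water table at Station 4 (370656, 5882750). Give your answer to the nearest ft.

Let the plane be z = a·E + b·N + c.
Station 2−Station 1: −66a + 62b = 43.1;  Station 3−Station 1: −173a + 38b = 87.4.
Solving gives a = −0.46008761, b = 0.20539061.
Then c = 2512.4 − a·370789 − b·5882743 = −1035152.32.
At (370656, 5882750): z = −170534.2 + 1208261.6 − 1035152.32 = 2575.0 ft.

2575 ft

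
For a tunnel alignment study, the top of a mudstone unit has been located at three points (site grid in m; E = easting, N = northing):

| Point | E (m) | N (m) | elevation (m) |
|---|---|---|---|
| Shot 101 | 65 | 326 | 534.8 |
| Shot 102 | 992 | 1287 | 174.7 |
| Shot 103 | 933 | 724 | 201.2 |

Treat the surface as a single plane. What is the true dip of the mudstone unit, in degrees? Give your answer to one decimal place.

Two edge vectors: Shot 101→Shot 102 = (927, 961, -360.1), Shot 101→Shot 103 = (868, 398, -333.6).
Normal n = (Shot 101→Shot 102) × (Shot 101→Shot 103) = (-177269.8, -3319.6, -465202).
So ∂z/∂E = −n_x/n_z = −0.38106 and ∂z/∂N = −n_y/n_z = −0.00714.
Gradient magnitude |∇z| = √(a² + b²) = √(0.14521 + 0.00005) = 0.38113.
True dip = arctan(0.38113) = 20.9°, dipping toward E (azimuth ≈ 089°).

20.9°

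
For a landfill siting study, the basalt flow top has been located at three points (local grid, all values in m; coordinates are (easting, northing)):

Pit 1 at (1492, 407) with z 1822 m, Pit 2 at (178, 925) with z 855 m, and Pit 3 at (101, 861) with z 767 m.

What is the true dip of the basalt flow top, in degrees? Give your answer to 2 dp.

Two edge vectors: Pit 1→Pit 2 = (-1314, 518, -967), Pit 1→Pit 3 = (-1391, 454, -1055).
Normal n = (Pit 1→Pit 2) × (Pit 1→Pit 3) = (-107472, -41173, 123982).
So ∂z/∂E = −n_x/n_z = 0.86684 and ∂z/∂N = −n_y/n_z = 0.33209.
Gradient magnitude |∇z| = √(a² + b²) = √(0.75140 + 0.11028) = 0.92827.
True dip = arctan(0.92827) = 42.87°, dipping toward WSW (azimuth ≈ 249°).

42.87°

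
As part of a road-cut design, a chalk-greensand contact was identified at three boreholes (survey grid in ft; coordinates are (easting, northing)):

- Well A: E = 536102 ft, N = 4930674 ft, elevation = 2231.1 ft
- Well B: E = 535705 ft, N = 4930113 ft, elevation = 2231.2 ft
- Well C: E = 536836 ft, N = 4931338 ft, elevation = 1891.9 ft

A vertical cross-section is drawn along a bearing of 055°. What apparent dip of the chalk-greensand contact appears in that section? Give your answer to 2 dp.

27.95°

Two edge vectors: Well A→Well B = (-397, -561, 0.1), Well A→Well C = (734, 664, -339.2).
Normal n = (Well A→Well B) × (Well A→Well C) = (190224.8, -134589, 148166).
So ∂z/∂E = −n_x/n_z = −1.28386 and ∂z/∂N = −n_y/n_z = 0.90837.
Unit vector along 055° is (sin 55°, cos 55°) = (0.8192, 0.5736).
Slope in that direction = a·(0.8192) + b·(0.5736) = −0.53066.
Apparent dip = arctan|0.53066| = 27.95° (true dip is 57.6°, so apparent ≤ true as expected).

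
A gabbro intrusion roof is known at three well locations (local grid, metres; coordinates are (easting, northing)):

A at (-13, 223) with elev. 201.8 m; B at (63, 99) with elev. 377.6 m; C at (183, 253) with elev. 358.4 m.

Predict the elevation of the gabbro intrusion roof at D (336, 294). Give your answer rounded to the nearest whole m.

Two edge vectors: A→B = (76, -124, 175.8), A→C = (196, 30, 156.6).
Normal n = (A→B) × (A→C) = (-24692.4, 22555.2, 26584).
So ∂z/∂E = −n_x/n_z = 0.92884 and ∂z/∂N = −n_y/n_z = −0.84845.
Intercept c from A: 201.8 + 12.07 + 189.20 = 403.08.
At (336, 294): z = 312.1 − 249.4 + 403.08 = 465.7 m.

466 m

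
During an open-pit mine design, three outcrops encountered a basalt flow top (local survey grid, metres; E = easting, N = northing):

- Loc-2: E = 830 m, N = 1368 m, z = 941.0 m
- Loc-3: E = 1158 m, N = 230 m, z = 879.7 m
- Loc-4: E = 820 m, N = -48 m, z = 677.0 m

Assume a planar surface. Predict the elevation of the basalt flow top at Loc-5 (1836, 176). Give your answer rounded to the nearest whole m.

Let the plane be z = a·E + b·N + c.
Loc-3−Loc-2: 328a − 1138b = −61.3;  Loc-4−Loc-2: −10a − 1416b = −264.
Solving gives a = 0.44897, b = 0.18327.
Then c = 941 − a·830 − b·1368 = 317.64.
At (1836, 176): z = 824.3 + 32.3 + 317.64 = 1174.2 m.

1174 m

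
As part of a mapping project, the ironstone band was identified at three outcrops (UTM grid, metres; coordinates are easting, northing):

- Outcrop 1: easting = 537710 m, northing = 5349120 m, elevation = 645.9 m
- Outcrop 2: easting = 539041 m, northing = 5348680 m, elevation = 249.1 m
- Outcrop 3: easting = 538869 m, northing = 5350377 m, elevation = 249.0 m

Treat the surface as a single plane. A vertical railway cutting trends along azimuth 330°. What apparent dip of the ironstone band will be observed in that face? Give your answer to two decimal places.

7.24°

Let the plane be z = a·easting + b·northing + c.
Outcrop 2−Outcrop 1: 1331a − 440b = −396.8;  Outcrop 3−Outcrop 1: 1159a + 1257b = −396.9.
Solving gives a = −0.30848, b = −0.03132.
Unit vector along 330° is (sin 330°, cos 330°) = (-0.5000, 0.8660).
Slope in that direction = a·(-0.5000) + b·(0.8660) = 0.12711.
Apparent dip = arctan|0.12711| = 7.24° (true dip is 17.2°, so apparent ≤ true as expected).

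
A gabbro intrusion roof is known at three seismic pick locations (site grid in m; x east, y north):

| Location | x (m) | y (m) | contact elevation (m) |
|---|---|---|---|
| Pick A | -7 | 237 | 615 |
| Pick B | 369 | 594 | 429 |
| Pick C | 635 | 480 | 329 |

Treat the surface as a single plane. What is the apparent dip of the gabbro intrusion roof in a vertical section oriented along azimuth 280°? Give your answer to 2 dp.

21.39°

Two edge vectors: Pick A→Pick B = (376, 357, -186), Pick A→Pick C = (642, 243, -286).
Normal n = (Pick A→Pick B) × (Pick A→Pick C) = (-56904, -11876, -137826).
So ∂z/∂x = −n_x/n_z = −0.41287 and ∂z/∂y = −n_y/n_z = −0.08617.
Unit vector along 280° is (sin 280°, cos 280°) = (-0.9848, 0.1736).
Slope in that direction = a·(-0.9848) + b·(0.1736) = 0.39163.
Apparent dip = arctan|0.39163| = 21.39° (true dip is 22.9°, so apparent ≤ true as expected).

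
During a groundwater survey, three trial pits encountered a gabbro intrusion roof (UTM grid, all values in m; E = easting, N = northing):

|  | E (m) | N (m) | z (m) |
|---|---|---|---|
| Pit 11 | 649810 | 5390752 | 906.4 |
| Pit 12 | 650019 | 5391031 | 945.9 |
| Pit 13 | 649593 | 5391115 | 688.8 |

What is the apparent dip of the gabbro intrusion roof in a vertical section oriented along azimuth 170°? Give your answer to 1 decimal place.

19.9°

Two edge vectors: Pit 11→Pit 12 = (209, 279, 39.5), Pit 11→Pit 13 = (-217, 363, -217.6).
Normal n = (Pit 11→Pit 12) × (Pit 11→Pit 13) = (-75048.9, 36906.9, 136410).
So ∂z/∂E = −n_x/n_z = 0.55017 and ∂z/∂N = −n_y/n_z = −0.27056.
Unit vector along 170° is (sin 170°, cos 170°) = (0.1736, -0.9848).
Slope in that direction = a·(0.1736) + b·(-0.9848) = 0.36198.
Apparent dip = arctan|0.36198| = 19.9° (true dip is 31.5°, so apparent ≤ true as expected).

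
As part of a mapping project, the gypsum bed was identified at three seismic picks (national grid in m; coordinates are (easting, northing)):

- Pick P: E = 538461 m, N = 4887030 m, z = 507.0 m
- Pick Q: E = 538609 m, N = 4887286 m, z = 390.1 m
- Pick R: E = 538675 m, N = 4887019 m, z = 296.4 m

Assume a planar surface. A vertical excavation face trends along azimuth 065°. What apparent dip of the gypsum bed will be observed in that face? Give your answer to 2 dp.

40.06°

Two edge vectors: Pick P→Pick Q = (148, 256, -116.9), Pick P→Pick R = (214, -11, -210.6).
Normal n = (Pick P→Pick Q) × (Pick P→Pick R) = (-55199.5, 6152.2, -56412).
So ∂z/∂E = −n_x/n_z = −0.97851 and ∂z/∂N = −n_y/n_z = 0.10906.
Unit vector along 065° is (sin 65°, cos 65°) = (0.9063, 0.4226).
Slope in that direction = a·(0.9063) + b·(0.4226) = −0.84074.
Apparent dip = arctan|0.84074| = 40.06° (true dip is 44.6°, so apparent ≤ true as expected).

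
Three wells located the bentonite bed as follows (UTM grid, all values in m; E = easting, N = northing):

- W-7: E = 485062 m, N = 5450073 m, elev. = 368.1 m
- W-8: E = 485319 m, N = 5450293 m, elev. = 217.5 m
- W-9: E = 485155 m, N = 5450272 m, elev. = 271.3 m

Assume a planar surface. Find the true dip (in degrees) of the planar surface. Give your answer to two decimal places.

24.38°

Let the plane be z = a·E + b·N + c.
W-8−W-7: 257a + 220b = −150.6;  W-9−W-7: 93a + 199b = −96.8.
Solving gives a = −0.28268, b = −0.35433.
Gradient magnitude |∇z| = √(a² + b²) = √(0.07991 + 0.12555) = 0.45327.
True dip = arctan(0.45327) = 24.38°, dipping toward NE (azimuth ≈ 039°).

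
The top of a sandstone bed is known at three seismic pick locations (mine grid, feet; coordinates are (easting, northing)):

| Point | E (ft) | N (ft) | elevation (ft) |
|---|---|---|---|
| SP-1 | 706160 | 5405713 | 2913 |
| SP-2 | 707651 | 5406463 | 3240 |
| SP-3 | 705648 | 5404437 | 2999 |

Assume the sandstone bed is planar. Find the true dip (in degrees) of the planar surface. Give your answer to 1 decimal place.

20.4°

Let the plane be z = a·E + b·N + c.
SP-2−SP-1: 1491a + 750b = 327;  SP-3−SP-1: −512a − 1276b = 86.
Solving gives a = 0.31725, b = −0.19470.
Gradient magnitude |∇z| = √(a² + b²) = √(0.10065 + 0.03791) = 0.37223.
True dip = arctan(0.37223) = 20.4°, dipping toward WNW (azimuth ≈ 302°).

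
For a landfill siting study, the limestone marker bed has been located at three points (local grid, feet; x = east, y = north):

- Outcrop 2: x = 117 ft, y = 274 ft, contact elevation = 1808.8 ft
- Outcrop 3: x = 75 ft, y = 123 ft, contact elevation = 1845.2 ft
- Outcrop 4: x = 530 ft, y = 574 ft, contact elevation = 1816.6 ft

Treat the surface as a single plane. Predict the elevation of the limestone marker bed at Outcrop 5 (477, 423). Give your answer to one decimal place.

1850.3 ft

Two edge vectors: Outcrop 2→Outcrop 3 = (-42, -151, 36.4), Outcrop 2→Outcrop 4 = (413, 300, 7.8).
Normal n = (Outcrop 2→Outcrop 3) × (Outcrop 2→Outcrop 4) = (-12097.8, 15360.8, 49763).
So ∂z/∂x = −n_x/n_z = 0.24311 and ∂z/∂y = −n_y/n_z = −0.30868.
Intercept c from Outcrop 2: 1808.8 − 28.44 + 84.58 = 1864.93.
At (477, 423): z = 116.0 − 130.6 + 1864.93 = 1850.3 ft.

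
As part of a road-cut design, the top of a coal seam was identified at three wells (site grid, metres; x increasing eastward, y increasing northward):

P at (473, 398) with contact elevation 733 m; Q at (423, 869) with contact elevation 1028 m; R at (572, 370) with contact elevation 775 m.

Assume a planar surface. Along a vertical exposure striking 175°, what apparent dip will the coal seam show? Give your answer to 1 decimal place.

Two edge vectors: P→Q = (-50, 471, 295), P→R = (99, -28, 42).
Normal n = (P→Q) × (P→R) = (28042, 31305, -45229).
So ∂z/∂x = −n_x/n_z = 0.62000 and ∂z/∂y = −n_y/n_z = 0.69214.
Unit vector along 175° is (sin 175°, cos 175°) = (0.0872, -0.9962).
Slope in that direction = a·(0.0872) + b·(-0.9962) = −0.63547.
Apparent dip = arctan|0.63547| = 32.4° (true dip is 42.9°, so apparent ≤ true as expected).

32.4°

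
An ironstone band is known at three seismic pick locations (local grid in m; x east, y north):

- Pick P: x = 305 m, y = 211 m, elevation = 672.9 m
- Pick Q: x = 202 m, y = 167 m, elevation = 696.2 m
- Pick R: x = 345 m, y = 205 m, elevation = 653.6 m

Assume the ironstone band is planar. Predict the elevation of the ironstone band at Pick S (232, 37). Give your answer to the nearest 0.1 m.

626.0 m

Two edge vectors: Pick P→Pick Q = (-103, -44, 23.3), Pick P→Pick R = (40, -6, -19.3).
Normal n = (Pick P→Pick Q) × (Pick P→Pick R) = (989, -1055.9, 2378).
So ∂z/∂x = −n_x/n_z = −0.41590 and ∂z/∂y = −n_y/n_z = 0.44403.
Intercept c from Pick P: 672.9 + 126.85 − 93.69 = 706.06.
At (232, 37): z = −96.5 + 16.4 + 706.06 = 626.0 m.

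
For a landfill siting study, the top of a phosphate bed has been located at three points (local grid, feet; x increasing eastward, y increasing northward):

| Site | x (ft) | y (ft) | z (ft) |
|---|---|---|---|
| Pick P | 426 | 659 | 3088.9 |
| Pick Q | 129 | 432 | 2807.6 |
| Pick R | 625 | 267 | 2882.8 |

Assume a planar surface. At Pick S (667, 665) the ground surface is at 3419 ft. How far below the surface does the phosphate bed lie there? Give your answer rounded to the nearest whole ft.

Let the plane be z = a·x + b·y + c.
Pick Q−Pick P: −297a − 227b = −281.3;  Pick R−Pick P: 199a − 392b = −206.1.
Solving gives a = 0.39286, b = 0.72520.
Then c = 3088.9 − a·426 − b·659 = 2443.63.
At (667, 665): z_contact = 262.0 + 482.3 + 2443.63 = 3187.9 ft.
Depth below ground = 3419 − 3187.9 = 231 ft.

231 ft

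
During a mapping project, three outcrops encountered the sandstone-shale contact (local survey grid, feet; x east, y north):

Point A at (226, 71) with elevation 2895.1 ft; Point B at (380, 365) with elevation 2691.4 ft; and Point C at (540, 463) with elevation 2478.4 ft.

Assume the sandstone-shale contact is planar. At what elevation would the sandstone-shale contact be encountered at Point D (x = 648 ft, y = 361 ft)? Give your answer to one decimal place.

2333.5 ft

Two edge vectors: Point A→Point B = (154, 294, -203.7), Point A→Point C = (314, 392, -416.7).
Normal n = (Point A→Point B) × (Point A→Point C) = (-42659.4, 210, -31948).
So ∂z/∂x = −n_x/n_z = −1.33528 and ∂z/∂y = −n_y/n_z = 0.00657.
Intercept c from Point A: 2895.1 + 301.77 − 0.47 = 3196.41.
At (648, 361): z = −865.3 + 2.4 + 3196.41 = 2333.5 ft.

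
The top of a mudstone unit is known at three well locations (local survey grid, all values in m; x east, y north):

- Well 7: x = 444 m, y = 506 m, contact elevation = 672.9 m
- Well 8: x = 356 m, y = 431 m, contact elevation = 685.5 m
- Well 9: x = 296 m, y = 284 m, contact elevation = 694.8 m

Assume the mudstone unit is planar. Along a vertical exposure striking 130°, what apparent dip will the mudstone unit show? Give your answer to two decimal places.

Two edge vectors: Well 7→Well 8 = (-88, -75, 12.6), Well 7→Well 9 = (-148, -222, 21.9).
Normal n = (Well 7→Well 8) × (Well 7→Well 9) = (1154.7, 62.4, 8436).
So ∂z/∂x = −n_x/n_z = −0.13688 and ∂z/∂y = −n_y/n_z = −0.00740.
Unit vector along 130° is (sin 130°, cos 130°) = (0.7660, -0.6428).
Slope in that direction = a·(0.7660) + b·(-0.6428) = −0.10010.
Apparent dip = arctan|0.10010| = 5.72° (true dip is 7.8°, so apparent ≤ true as expected).

5.72°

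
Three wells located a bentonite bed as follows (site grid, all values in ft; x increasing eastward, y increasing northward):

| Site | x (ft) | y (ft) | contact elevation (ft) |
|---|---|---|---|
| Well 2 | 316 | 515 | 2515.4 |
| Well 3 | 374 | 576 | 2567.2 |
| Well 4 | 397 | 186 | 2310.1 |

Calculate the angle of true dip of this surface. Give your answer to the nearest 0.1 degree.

Two edge vectors: Well 2→Well 3 = (58, 61, 51.8), Well 2→Well 4 = (81, -329, -205.3).
Normal n = (Well 2→Well 3) × (Well 2→Well 4) = (4518.9, 16103.2, -24023).
So ∂z/∂x = −n_x/n_z = 0.18811 and ∂z/∂y = −n_y/n_z = 0.67032.
Gradient magnitude |∇z| = √(a² + b²) = √(0.03538 + 0.44933) = 0.69622.
True dip = arctan(0.69622) = 34.8°, dipping toward SSW (azimuth ≈ 196°).

34.8°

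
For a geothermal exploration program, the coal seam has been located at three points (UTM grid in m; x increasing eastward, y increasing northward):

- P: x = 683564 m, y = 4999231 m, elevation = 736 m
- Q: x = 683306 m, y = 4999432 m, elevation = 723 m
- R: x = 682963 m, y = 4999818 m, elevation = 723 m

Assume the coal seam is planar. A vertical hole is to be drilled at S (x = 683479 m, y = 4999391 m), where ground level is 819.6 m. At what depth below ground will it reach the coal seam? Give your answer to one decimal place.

74.2 m

Let the plane be z = a·x + b·y + c.
Q−P: −258a + 201b = −13;  R−P: −601a + 587b = −13.
Solving gives a = 0.163746125, b = 0.145504976.
Then c = 736 − a·683564 − b·4999231 = −838607.94.
At (683479, 4999391): z_contact = 111917.04 + 727436.27 − 838607.94 = 745.36 m.
Depth below ground = 819.6 − 745.36 = 74.2 m.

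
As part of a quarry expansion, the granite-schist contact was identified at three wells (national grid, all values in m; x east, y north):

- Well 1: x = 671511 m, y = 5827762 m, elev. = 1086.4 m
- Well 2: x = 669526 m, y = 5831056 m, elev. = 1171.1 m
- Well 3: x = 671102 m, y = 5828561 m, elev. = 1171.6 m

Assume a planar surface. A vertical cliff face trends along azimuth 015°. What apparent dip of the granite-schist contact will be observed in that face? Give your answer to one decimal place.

37.8°

Two edge vectors: Well 1→Well 2 = (-1985, 3294, 84.7), Well 1→Well 3 = (-409, 799, 85.2).
Normal n = (Well 1→Well 2) × (Well 1→Well 3) = (212973.5, 134479.7, -238769).
So ∂z/∂x = −n_x/n_z = 0.89196 and ∂z/∂y = −n_y/n_z = 0.56322.
Unit vector along 015° is (sin 15°, cos 15°) = (0.2588, 0.9659).
Slope in that direction = a·(0.2588) + b·(0.9659) = 0.77489.
Apparent dip = arctan|0.77489| = 37.8° (true dip is 46.5°, so apparent ≤ true as expected).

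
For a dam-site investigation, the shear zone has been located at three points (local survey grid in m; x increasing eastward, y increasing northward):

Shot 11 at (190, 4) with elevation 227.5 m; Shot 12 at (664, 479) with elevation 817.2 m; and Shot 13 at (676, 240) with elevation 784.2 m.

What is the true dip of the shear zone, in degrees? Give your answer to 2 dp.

Let the plane be z = a·x + b·y + c.
Shot 12−Shot 11: 474a + 475b = 589.7;  Shot 13−Shot 11: 486a + 236b = 556.7.
Solving gives a = 1.05276, b = 0.19093.
Gradient magnitude |∇z| = √(a² + b²) = √(1.10830 + 0.03646) = 1.06993.
True dip = arctan(1.06993) = 46.93°, dipping toward W (azimuth ≈ 260°).

46.93°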